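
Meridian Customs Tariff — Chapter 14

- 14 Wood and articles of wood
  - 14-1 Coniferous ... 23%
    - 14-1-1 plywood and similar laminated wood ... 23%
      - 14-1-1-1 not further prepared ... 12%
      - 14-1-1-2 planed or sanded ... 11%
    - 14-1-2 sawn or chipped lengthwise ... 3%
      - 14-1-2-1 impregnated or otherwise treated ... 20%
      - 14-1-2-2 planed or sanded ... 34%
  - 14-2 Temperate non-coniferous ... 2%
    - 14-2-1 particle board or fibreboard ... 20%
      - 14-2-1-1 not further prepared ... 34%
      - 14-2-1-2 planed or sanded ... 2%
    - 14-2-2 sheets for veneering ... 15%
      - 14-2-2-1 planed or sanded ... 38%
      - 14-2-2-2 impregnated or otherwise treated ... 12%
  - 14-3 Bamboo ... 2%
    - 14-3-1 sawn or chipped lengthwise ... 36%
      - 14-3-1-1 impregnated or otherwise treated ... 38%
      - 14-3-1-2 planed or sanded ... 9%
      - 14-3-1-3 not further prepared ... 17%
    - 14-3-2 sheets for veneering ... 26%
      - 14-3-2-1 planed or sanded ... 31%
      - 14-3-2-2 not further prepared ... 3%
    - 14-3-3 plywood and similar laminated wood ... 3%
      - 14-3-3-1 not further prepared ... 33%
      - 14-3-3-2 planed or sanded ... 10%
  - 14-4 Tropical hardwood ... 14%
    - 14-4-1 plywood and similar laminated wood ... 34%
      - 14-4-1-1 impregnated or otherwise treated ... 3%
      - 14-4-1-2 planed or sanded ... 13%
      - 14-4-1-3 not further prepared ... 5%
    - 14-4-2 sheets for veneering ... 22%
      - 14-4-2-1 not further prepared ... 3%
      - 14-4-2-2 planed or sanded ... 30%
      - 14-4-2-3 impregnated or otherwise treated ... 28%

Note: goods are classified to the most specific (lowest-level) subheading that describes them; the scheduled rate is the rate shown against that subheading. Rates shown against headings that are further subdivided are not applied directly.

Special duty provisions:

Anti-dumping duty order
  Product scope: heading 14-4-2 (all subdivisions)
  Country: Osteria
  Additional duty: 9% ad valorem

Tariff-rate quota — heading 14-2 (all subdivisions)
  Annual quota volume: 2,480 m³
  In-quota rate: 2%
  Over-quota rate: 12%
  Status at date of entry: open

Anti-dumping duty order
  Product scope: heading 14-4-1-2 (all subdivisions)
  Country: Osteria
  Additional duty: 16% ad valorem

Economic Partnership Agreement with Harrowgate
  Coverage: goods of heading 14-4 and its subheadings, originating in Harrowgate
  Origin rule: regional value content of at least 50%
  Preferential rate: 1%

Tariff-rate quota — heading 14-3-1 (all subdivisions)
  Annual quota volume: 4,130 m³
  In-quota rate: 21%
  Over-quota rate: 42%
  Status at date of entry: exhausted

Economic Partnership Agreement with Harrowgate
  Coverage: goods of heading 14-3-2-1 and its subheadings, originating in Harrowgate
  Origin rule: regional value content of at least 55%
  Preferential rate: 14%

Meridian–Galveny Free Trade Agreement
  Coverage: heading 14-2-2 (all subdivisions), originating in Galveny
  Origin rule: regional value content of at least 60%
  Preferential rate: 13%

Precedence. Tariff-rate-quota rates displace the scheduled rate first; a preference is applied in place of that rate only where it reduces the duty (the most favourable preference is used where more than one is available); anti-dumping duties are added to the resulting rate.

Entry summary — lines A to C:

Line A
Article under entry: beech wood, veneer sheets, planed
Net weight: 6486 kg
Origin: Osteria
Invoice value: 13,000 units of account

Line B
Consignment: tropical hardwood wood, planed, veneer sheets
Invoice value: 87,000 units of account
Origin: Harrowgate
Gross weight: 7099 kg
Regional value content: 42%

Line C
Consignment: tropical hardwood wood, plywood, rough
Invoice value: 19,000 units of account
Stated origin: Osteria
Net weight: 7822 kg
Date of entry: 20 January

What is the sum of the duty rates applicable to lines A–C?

37%

Line A: beech → 14-2; veneer sheets → 14-2-2; planed → 14-2-2-1. Scheduled 38%. quota on 14-2 open → in-quota 2%. → 2%.
Line B: tropical hardwood → 14-4; veneer sheets → 14-4-2; planed → 14-4-2-2. Scheduled 30%. Harrowgate agreement on 14-4: RVC < 50%; Harrowgate agreement on 14-3-2-1: 14-4-2-2 not covered. → 30%.
Line C: tropical hardwood → 14-4; plywood → 14-4-1; rough → 14-4-1-3. Scheduled 5%. No special measure applies. → 5%.
Sum: 2% + 30% + 5% = 37%.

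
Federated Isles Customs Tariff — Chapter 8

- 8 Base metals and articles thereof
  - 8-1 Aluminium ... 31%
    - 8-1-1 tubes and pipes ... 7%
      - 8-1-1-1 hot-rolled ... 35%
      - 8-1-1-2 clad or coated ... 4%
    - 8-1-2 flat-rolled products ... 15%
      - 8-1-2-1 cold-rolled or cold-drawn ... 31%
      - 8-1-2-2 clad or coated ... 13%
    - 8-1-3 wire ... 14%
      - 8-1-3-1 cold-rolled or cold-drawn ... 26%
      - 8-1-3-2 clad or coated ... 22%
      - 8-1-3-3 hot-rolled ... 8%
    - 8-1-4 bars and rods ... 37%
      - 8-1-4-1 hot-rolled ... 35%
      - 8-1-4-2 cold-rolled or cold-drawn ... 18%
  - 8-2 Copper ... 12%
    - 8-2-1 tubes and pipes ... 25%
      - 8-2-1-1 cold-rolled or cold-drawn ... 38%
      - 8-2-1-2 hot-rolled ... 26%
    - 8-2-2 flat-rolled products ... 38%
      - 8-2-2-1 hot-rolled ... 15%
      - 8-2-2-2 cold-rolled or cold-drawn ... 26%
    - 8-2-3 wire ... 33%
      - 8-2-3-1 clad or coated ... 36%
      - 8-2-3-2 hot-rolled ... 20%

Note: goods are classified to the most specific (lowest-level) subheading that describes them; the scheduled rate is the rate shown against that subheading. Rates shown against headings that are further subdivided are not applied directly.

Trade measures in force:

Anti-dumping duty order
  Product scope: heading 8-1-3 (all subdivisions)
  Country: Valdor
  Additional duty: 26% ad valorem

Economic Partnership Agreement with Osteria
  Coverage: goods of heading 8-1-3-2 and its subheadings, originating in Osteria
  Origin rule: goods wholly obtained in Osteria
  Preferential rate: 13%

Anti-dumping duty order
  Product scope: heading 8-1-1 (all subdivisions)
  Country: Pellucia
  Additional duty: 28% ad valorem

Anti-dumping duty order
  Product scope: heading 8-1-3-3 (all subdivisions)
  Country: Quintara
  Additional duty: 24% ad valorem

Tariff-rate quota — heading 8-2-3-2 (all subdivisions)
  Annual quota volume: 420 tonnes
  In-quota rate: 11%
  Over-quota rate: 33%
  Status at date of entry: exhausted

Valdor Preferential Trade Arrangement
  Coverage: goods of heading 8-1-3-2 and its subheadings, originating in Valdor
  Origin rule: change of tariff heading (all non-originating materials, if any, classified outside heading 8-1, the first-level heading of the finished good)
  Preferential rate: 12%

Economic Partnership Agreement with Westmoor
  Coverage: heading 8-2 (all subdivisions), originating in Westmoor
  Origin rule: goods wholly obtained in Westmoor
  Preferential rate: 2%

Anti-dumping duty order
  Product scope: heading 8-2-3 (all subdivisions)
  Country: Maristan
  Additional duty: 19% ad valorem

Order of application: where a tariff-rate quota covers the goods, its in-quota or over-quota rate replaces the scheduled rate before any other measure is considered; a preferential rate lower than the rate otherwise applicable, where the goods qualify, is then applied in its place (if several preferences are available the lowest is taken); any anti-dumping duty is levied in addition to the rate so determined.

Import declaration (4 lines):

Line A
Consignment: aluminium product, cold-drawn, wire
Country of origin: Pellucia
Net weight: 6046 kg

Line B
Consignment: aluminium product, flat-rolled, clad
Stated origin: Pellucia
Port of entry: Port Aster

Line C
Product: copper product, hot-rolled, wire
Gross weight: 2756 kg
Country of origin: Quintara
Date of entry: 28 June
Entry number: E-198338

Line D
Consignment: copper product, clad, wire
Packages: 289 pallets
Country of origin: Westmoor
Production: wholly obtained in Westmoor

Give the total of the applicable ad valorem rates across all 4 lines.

Line A: aluminium → 8-1; wire → 8-1-3; cold-drawn → 8-1-3-1. Scheduled 26%. No special measure applies. → 26%.
Line B: aluminium → 8-1; flat-rolled → 8-1-2; clad → 8-1-2-2. Scheduled 13%. No special measure applies. → 13%.
Line C: copper → 8-2; wire → 8-2-3; hot-rolled → 8-2-3-2. Scheduled 20%. quota on 8-2-3-2 exhausted → over-quota 33%. → 33%.
Line D: copper → 8-2; wire → 8-2-3; clad → 8-2-3-1. Scheduled 36%. Westmoor agreement on 8-2: wholly obtained → 2% available; preferential 2%. → 2%.
Sum: 26% + 13% + 33% + 2% = 74%.

74%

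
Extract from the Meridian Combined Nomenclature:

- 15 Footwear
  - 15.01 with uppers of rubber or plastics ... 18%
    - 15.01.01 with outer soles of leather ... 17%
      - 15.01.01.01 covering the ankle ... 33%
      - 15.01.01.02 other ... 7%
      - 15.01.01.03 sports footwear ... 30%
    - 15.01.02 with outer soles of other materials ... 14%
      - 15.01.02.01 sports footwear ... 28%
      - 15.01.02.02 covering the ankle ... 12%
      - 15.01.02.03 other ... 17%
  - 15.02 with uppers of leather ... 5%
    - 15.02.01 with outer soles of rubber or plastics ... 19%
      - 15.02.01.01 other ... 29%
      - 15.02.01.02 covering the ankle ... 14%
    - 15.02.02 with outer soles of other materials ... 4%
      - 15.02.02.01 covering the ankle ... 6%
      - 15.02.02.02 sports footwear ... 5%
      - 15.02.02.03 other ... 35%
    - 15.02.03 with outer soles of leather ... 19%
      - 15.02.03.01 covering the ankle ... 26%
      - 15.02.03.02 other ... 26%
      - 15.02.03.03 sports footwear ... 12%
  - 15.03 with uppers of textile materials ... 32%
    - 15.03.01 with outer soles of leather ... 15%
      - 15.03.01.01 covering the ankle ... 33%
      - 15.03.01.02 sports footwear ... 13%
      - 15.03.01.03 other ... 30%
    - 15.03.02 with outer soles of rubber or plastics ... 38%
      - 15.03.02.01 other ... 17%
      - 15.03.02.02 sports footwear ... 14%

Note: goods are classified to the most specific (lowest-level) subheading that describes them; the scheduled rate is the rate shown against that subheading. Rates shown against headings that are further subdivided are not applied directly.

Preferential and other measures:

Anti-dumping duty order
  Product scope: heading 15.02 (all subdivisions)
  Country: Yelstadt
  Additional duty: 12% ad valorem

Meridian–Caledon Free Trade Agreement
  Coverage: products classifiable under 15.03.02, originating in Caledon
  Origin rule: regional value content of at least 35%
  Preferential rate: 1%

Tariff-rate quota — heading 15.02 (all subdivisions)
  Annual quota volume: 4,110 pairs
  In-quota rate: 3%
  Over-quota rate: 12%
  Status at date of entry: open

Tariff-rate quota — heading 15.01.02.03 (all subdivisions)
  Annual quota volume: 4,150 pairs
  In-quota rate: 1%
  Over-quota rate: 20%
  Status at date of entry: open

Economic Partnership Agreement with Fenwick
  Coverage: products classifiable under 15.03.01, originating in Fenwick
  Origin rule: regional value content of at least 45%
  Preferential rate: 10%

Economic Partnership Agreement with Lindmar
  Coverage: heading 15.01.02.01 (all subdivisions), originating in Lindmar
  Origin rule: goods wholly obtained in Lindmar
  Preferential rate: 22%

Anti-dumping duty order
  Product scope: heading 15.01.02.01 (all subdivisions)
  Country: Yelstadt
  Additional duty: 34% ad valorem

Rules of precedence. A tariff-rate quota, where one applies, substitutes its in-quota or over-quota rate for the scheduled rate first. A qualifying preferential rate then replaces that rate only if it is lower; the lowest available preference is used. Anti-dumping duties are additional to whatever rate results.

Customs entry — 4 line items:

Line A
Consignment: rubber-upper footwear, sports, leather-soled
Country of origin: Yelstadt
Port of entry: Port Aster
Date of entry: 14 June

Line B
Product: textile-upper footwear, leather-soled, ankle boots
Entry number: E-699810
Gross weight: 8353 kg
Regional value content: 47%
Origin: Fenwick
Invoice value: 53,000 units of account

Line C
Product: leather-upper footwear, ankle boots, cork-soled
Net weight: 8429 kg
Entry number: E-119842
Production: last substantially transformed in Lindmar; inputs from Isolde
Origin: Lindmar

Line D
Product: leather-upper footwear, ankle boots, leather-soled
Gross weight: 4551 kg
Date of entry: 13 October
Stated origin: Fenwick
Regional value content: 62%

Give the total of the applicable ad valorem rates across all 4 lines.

Line A: rubber-upper → 15.01; leather-soled → 15.01.01; sports → 15.01.01.03. Scheduled 30%. No special measure applies. → 30%.
Line B: textile-upper → 15.03; leather-soled → 15.03.01; ankle boots → 15.03.01.01. Scheduled 33%. Fenwick agreement on 15.03.01: RVC ≥ 45% → 10% available; preferential 10%. → 10%.
Line C: leather-upper → 15.02; cork-soled → 15.02.02; ankle boots → 15.02.02.01. Scheduled 6%. quota on 15.02 open → in-quota 3%; Lindmar agreement on 15.01.02.01: 15.02.02.01 not covered. → 3%.
Line D: leather-upper → 15.02; leather-soled → 15.02.03; ankle boots → 15.02.03.01. Scheduled 26%. quota on 15.02 open → in-quota 3%; Fenwick agreement on 15.03.01: 15.02.03.01 not covered. → 3%.
Sum: 30% + 10% + 3% + 3% = 46%.

46%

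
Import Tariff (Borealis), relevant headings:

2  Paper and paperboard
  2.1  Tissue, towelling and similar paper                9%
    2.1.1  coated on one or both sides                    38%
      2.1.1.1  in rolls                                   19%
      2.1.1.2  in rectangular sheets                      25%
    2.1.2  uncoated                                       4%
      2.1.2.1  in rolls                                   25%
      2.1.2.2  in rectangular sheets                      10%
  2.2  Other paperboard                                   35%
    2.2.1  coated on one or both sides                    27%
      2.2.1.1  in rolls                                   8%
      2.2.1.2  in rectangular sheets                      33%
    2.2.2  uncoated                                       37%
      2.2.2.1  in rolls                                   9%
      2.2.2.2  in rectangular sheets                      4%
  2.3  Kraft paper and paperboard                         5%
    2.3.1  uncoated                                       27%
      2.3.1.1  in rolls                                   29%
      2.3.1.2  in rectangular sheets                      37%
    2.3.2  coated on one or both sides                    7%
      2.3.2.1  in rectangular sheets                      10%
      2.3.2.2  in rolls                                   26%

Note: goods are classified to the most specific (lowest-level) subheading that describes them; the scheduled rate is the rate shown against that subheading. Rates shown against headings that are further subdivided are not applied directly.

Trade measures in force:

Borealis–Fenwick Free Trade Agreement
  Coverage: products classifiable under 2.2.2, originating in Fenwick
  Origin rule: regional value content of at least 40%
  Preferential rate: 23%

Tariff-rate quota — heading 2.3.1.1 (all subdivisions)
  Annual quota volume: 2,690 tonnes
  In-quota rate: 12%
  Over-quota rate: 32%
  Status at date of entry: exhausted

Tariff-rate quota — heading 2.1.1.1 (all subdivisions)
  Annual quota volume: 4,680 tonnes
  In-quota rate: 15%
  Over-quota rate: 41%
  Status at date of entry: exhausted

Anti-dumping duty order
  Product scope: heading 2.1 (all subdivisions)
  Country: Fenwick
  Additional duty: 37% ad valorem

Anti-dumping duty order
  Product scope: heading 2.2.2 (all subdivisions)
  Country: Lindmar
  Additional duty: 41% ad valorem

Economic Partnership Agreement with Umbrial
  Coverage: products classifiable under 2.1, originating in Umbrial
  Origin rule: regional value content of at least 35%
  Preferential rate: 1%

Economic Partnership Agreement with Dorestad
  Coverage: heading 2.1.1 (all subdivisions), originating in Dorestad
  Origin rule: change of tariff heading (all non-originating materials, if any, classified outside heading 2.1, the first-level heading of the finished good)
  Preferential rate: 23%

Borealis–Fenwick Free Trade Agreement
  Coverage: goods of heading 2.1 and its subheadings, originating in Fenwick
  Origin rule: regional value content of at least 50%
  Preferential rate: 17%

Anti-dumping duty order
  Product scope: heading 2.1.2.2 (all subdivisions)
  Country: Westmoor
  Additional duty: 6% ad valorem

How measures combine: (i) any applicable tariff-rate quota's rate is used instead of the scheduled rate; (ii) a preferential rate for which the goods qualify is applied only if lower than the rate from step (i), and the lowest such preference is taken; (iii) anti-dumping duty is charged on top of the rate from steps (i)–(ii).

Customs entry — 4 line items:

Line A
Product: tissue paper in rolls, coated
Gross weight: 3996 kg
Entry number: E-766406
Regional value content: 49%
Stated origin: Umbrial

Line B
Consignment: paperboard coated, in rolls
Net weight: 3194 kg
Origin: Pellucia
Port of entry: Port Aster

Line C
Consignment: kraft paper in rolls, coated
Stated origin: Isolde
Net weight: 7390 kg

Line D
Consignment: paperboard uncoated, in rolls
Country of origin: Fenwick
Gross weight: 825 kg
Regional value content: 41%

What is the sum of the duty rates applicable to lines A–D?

44%

Line A: tissue paper → 2.1; coated → 2.1.1; in rolls → 2.1.1.1. Scheduled 19%. quota on 2.1.1.1 exhausted → over-quota 41%; Umbrial agreement on 2.1: RVC ≥ 35% → 1% available; preferential 1%. → 1%.
Line B: paperboard → 2.2; coated → 2.2.1; in rolls → 2.2.1.1. Scheduled 8%. No special measure applies. → 8%.
Line C: kraft paper → 2.3; coated → 2.3.2; in rolls → 2.3.2.2. Scheduled 26%. No special measure applies. → 26%.
Line D: paperboard → 2.2; uncoated → 2.2.2; in rolls → 2.2.2.1. Scheduled 9%. Fenwick agreement on 2.2.2: RVC ≥ 40% → 23% available; Fenwick agreement on 2.1: 2.2.2.1 not covered; preference 23% not lower than 9% → no reduction. → 9%.
Sum: 1% + 8% + 26% + 9% = 44%.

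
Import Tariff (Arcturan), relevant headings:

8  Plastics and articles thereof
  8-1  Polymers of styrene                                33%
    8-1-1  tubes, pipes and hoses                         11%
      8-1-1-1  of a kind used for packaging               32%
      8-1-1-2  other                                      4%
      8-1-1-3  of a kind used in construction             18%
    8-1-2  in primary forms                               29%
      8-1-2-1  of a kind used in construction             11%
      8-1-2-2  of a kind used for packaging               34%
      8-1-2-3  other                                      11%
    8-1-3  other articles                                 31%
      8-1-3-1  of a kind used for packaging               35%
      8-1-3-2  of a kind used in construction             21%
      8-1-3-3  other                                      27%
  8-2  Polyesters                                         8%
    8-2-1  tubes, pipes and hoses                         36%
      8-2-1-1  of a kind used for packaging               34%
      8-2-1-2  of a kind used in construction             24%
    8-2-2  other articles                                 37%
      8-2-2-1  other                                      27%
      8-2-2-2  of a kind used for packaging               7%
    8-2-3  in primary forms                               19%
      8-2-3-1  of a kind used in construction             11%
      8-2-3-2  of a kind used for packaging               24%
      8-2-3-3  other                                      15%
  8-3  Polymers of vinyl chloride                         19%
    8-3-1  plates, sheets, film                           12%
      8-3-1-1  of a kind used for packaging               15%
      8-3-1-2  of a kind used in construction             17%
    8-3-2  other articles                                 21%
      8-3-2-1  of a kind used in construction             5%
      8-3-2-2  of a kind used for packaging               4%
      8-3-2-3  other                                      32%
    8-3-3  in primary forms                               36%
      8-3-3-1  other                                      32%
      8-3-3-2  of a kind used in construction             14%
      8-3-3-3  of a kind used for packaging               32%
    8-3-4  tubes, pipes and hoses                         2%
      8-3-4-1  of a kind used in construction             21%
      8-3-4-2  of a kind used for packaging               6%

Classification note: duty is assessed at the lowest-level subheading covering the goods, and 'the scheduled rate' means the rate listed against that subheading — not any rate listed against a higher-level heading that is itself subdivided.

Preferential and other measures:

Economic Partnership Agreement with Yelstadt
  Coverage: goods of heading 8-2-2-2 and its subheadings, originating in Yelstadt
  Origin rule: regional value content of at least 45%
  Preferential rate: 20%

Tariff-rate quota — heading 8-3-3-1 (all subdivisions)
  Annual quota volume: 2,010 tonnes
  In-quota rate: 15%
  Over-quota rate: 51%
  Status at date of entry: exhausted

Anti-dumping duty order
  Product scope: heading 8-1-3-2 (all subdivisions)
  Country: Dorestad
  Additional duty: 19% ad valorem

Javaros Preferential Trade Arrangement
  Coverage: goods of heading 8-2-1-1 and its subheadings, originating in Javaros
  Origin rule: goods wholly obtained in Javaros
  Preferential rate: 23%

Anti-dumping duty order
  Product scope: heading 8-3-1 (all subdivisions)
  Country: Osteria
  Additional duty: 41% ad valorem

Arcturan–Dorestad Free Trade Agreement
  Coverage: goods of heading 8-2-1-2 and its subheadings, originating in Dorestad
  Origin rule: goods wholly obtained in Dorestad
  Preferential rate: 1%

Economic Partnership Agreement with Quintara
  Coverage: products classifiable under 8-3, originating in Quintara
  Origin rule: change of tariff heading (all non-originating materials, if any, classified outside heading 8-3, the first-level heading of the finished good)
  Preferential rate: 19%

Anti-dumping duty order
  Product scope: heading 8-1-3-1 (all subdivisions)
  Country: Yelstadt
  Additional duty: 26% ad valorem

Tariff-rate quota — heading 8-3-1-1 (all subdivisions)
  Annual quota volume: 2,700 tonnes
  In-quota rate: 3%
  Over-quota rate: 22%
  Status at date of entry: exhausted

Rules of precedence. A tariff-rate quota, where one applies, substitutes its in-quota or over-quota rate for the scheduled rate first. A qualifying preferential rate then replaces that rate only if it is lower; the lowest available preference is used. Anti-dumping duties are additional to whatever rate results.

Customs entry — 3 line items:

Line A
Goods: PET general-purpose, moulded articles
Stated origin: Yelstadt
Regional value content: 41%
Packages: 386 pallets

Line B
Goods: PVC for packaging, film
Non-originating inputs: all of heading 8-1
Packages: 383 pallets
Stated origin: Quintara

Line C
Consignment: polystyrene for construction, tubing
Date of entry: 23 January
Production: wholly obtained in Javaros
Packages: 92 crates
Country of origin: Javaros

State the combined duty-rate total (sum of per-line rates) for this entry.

64%

Line A: PET → 8-2; moulded articles → 8-2-2; general-purpose → 8-2-2-1. Scheduled 27%. Yelstadt agreement on 8-2-2-2: 8-2-2-1 not covered. → 27%.
Line B: PVC → 8-3; film → 8-3-1; for packaging → 8-3-1-1. Scheduled 15%. quota on 8-3-1-1 exhausted → over-quota 22%; Quintara agreement on 8-3: CTH met → 19% available; preferential 19%. → 19%.
Line C: polystyrene → 8-1; tubing → 8-1-1; for construction → 8-1-1-3. Scheduled 18%. Javaros agreement on 8-2-1-1: 8-1-1-3 not covered. → 18%.
Sum: 27% + 19% + 18% = 64%.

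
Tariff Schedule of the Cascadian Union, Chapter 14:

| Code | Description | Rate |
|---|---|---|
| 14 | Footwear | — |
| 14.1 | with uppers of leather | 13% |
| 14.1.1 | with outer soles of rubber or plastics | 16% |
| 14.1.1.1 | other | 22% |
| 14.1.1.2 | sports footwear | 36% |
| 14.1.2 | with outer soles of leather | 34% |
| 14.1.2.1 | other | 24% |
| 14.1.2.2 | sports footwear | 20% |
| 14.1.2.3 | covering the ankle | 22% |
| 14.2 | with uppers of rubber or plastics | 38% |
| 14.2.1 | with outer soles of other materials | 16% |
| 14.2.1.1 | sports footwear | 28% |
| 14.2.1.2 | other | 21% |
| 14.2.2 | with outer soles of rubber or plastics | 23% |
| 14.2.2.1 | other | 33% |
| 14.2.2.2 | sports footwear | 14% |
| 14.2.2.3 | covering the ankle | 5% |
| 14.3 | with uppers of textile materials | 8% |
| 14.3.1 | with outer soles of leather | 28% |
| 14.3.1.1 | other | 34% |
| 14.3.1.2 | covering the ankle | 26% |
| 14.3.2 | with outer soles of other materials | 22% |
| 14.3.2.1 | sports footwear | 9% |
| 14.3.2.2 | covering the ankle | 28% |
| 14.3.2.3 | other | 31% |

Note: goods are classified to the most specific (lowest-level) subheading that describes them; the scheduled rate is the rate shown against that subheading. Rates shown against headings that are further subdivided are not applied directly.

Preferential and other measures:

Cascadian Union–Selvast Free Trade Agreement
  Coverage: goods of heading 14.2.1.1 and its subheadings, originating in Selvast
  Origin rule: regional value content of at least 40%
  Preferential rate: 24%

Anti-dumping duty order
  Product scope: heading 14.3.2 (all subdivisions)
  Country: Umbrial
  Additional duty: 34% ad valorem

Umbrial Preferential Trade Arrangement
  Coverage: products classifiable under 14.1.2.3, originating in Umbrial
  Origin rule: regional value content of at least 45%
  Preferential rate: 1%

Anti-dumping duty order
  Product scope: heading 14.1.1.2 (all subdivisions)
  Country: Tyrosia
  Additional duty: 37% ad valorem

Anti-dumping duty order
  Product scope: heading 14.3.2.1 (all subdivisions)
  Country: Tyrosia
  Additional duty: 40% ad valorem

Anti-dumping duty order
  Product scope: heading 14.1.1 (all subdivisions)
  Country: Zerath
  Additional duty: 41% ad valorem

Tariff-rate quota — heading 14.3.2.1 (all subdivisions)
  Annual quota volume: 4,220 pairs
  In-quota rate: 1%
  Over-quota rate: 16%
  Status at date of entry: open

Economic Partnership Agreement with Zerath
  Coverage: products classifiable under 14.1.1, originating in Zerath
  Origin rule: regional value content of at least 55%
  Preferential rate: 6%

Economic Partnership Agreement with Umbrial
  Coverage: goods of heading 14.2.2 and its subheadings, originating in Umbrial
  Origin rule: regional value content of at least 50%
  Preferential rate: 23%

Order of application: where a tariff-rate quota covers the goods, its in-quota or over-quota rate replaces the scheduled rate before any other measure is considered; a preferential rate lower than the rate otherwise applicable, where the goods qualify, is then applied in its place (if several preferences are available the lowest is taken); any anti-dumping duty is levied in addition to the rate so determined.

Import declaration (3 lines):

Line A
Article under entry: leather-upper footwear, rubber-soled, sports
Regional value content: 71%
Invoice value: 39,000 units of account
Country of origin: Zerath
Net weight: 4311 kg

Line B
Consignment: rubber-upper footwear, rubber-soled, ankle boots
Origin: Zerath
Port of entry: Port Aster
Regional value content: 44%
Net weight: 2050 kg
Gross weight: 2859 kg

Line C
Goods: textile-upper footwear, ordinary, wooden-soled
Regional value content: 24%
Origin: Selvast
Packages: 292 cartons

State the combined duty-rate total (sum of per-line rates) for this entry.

83%

Line A: leather-upper → 14.1; rubber-soled → 14.1.1; sports → 14.1.1.2. Scheduled 36%. Zerath agreement on 14.1.1: RVC ≥ 55% → 6% available; preferential 6%; anti-dumping (Zerath, 14.1.1): +41%; total 6% + 41% = 47%. → 47%.
Line B: rubber-upper → 14.2; rubber-soled → 14.2.2; ankle boots → 14.2.2.3. Scheduled 5%. Zerath agreement on 14.1.1: 14.2.2.3 not covered. → 5%.
Line C: textile-upper → 14.3; wooden-soled → 14.3.2; ordinary → 14.3.2.3. Scheduled 31%. Selvast agreement on 14.2.1.1: 14.3.2.3 not covered. → 31%.
Sum: 47% + 5% + 31% = 83%.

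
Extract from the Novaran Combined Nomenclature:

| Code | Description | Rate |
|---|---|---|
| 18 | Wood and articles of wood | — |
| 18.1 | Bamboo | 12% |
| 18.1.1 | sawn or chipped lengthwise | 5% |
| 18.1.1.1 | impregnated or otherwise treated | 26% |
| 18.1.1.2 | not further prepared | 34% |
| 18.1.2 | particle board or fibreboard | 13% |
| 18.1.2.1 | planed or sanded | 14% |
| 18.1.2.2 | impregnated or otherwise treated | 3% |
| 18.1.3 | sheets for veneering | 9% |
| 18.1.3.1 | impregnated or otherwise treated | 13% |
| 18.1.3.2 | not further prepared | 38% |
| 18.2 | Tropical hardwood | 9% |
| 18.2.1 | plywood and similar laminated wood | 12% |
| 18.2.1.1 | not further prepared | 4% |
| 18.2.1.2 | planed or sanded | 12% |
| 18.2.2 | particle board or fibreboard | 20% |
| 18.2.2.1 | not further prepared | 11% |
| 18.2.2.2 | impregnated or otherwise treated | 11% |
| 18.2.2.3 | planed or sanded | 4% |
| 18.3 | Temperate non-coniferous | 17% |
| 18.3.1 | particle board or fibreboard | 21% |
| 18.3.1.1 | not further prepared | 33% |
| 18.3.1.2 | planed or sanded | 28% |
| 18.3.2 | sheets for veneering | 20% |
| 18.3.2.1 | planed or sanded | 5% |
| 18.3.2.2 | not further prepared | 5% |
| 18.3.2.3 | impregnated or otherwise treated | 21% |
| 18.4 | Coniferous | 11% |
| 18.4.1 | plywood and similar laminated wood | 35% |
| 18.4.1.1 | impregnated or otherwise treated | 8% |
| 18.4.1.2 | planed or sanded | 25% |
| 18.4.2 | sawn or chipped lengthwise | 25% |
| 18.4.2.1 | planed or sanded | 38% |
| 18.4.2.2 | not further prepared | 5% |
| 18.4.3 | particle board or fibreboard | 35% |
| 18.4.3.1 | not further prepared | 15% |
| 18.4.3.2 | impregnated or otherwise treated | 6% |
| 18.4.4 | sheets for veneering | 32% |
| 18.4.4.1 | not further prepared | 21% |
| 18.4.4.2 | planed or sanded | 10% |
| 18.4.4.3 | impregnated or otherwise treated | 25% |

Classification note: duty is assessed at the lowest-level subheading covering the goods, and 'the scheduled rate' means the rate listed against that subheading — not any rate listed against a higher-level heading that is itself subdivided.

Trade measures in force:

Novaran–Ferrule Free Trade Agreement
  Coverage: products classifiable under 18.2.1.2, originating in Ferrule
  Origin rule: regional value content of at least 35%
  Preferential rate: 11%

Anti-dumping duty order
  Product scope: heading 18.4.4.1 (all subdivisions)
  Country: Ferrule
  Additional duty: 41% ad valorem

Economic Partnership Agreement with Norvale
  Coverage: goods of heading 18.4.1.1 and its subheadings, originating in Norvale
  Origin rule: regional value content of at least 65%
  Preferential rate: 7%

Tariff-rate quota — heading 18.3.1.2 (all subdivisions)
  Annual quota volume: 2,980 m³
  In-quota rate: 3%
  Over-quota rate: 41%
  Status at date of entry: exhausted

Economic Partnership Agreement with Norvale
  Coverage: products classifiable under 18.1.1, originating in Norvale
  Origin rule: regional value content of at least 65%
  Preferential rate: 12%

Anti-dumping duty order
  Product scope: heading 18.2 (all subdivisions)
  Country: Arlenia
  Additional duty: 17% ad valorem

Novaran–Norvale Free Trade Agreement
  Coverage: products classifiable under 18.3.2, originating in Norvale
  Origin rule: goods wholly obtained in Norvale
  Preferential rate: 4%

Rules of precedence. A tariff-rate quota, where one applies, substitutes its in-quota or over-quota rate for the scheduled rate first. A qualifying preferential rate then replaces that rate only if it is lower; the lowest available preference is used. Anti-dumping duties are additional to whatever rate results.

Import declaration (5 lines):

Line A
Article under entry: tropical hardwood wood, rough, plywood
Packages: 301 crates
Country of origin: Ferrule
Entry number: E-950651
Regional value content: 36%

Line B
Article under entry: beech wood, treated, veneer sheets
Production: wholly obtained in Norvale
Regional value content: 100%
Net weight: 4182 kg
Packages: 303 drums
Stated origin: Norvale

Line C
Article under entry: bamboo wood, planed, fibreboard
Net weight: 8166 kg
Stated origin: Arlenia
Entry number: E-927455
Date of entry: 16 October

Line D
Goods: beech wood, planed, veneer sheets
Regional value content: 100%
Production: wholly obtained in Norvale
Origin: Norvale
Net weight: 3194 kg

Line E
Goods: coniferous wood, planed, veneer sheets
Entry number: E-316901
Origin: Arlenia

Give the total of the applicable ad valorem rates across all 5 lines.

36%

Line A: tropical hardwood → 18.2; plywood → 18.2.1; rough → 18.2.1.1. Scheduled 4%. Ferrule agreement on 18.2.1.2: 18.2.1.1 not covered. → 4%.
Line B: beech → 18.3; veneer sheets → 18.3.2; treated → 18.3.2.3. Scheduled 21%. Norvale agreement on 18.4.1.1: 18.3.2.3 not covered; Norvale agreement on 18.1.1: 18.3.2.3 not covered; Norvale agreement on 18.3.2: wholly obtained → 4% available; preferential 4%. → 4%.
Line C: bamboo → 18.1; fibreboard → 18.1.2; planed → 18.1.2.1. Scheduled 14%. No special measure applies. → 14%.
Line D: beech → 18.3; veneer sheets → 18.3.2; planed → 18.3.2.1. Scheduled 5%. Norvale agreement on 18.4.1.1: 18.3.2.1 not covered; Norvale agreement on 18.1.1: 18.3.2.1 not covered; Norvale agreement on 18.3.2: wholly obtained → 4% available; preferential 4%. → 4%.
Line E: coniferous → 18.4; veneer sheets → 18.4.4; planed → 18.4.4.2. Scheduled 10%. No special measure applies. → 10%.
Sum: 4% + 4% + 14% + 4% + 10% = 36%.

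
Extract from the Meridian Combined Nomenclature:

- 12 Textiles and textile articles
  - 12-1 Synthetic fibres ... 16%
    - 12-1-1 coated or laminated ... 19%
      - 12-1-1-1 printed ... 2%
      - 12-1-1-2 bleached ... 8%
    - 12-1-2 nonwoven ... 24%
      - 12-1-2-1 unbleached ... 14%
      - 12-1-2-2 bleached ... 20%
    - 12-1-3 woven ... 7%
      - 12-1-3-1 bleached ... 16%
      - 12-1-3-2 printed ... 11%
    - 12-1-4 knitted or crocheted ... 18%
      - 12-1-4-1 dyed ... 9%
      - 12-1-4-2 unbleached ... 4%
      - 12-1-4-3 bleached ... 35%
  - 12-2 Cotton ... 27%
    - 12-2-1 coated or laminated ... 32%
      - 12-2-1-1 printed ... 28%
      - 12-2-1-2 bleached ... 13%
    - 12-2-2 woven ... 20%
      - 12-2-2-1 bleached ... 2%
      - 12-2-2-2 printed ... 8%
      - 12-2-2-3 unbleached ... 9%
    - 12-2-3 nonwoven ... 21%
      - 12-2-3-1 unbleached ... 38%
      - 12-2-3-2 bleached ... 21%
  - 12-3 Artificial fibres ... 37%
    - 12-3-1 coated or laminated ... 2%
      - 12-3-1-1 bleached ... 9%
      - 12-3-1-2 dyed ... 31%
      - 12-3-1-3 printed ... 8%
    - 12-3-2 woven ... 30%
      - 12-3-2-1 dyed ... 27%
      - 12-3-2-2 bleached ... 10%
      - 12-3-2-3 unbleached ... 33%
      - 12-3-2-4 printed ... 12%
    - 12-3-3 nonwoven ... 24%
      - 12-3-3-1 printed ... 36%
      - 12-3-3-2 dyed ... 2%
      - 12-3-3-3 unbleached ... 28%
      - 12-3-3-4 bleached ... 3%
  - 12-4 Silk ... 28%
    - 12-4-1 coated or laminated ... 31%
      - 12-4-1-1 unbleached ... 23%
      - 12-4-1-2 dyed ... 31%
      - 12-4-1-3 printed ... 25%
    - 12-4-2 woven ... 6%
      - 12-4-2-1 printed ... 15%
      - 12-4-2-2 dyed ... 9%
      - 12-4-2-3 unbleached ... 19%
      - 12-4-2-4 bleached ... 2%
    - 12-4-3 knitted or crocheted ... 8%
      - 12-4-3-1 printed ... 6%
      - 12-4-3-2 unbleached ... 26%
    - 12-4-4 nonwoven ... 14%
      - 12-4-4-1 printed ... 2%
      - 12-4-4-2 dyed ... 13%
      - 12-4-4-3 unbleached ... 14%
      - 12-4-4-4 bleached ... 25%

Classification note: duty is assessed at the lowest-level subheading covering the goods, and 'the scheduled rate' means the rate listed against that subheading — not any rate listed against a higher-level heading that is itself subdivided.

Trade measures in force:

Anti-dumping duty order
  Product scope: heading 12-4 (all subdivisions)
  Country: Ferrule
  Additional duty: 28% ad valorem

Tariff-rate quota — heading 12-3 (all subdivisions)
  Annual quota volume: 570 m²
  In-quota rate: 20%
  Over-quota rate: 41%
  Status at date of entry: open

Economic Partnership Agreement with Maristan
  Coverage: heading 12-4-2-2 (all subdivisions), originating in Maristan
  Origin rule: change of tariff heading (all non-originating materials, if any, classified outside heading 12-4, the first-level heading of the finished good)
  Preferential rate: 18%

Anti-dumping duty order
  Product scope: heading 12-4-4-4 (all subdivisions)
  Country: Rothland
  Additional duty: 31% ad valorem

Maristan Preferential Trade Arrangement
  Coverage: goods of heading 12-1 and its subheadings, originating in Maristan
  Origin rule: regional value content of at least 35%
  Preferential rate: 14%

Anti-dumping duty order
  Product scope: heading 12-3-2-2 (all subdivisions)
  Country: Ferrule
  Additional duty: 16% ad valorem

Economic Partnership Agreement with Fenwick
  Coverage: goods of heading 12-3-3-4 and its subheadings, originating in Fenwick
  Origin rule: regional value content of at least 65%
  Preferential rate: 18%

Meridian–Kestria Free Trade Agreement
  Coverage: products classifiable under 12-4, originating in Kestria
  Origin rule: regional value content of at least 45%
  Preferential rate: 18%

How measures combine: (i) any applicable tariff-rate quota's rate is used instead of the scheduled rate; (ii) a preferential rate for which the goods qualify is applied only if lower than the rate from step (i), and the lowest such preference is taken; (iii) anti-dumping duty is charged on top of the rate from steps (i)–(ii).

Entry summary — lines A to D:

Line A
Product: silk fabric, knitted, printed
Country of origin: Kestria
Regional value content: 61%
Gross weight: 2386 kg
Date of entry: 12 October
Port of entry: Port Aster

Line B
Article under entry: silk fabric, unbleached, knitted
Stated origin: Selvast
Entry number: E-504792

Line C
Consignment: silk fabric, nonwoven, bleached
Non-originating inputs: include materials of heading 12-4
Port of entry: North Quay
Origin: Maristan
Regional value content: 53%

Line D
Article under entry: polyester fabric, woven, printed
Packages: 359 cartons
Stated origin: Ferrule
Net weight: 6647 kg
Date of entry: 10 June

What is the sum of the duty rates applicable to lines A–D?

68%

Line A: silk → 12-4; knitted → 12-4-3; printed → 12-4-3-1. Scheduled 6%. Kestria agreement on 12-4: RVC ≥ 45% → 18% available; preference 18% not lower than 6% → no reduction. → 6%.
Line B: silk → 12-4; knitted → 12-4-3; unbleached → 12-4-3-2. Scheduled 26%. No special measure applies. → 26%.
Line C: silk → 12-4; nonwoven → 12-4-4; bleached → 12-4-4-4. Scheduled 25%. Maristan agreement on 12-4-2-2: 12-4-4-4 not covered; Maristan agreement on 12-1: 12-4-4-4 not covered. → 25%.
Line D: polyester → 12-1; woven → 12-1-3; printed → 12-1-3-2. Scheduled 11%. No special measure applies. → 11%.
Sum: 6% + 26% + 25% + 11% = 68%.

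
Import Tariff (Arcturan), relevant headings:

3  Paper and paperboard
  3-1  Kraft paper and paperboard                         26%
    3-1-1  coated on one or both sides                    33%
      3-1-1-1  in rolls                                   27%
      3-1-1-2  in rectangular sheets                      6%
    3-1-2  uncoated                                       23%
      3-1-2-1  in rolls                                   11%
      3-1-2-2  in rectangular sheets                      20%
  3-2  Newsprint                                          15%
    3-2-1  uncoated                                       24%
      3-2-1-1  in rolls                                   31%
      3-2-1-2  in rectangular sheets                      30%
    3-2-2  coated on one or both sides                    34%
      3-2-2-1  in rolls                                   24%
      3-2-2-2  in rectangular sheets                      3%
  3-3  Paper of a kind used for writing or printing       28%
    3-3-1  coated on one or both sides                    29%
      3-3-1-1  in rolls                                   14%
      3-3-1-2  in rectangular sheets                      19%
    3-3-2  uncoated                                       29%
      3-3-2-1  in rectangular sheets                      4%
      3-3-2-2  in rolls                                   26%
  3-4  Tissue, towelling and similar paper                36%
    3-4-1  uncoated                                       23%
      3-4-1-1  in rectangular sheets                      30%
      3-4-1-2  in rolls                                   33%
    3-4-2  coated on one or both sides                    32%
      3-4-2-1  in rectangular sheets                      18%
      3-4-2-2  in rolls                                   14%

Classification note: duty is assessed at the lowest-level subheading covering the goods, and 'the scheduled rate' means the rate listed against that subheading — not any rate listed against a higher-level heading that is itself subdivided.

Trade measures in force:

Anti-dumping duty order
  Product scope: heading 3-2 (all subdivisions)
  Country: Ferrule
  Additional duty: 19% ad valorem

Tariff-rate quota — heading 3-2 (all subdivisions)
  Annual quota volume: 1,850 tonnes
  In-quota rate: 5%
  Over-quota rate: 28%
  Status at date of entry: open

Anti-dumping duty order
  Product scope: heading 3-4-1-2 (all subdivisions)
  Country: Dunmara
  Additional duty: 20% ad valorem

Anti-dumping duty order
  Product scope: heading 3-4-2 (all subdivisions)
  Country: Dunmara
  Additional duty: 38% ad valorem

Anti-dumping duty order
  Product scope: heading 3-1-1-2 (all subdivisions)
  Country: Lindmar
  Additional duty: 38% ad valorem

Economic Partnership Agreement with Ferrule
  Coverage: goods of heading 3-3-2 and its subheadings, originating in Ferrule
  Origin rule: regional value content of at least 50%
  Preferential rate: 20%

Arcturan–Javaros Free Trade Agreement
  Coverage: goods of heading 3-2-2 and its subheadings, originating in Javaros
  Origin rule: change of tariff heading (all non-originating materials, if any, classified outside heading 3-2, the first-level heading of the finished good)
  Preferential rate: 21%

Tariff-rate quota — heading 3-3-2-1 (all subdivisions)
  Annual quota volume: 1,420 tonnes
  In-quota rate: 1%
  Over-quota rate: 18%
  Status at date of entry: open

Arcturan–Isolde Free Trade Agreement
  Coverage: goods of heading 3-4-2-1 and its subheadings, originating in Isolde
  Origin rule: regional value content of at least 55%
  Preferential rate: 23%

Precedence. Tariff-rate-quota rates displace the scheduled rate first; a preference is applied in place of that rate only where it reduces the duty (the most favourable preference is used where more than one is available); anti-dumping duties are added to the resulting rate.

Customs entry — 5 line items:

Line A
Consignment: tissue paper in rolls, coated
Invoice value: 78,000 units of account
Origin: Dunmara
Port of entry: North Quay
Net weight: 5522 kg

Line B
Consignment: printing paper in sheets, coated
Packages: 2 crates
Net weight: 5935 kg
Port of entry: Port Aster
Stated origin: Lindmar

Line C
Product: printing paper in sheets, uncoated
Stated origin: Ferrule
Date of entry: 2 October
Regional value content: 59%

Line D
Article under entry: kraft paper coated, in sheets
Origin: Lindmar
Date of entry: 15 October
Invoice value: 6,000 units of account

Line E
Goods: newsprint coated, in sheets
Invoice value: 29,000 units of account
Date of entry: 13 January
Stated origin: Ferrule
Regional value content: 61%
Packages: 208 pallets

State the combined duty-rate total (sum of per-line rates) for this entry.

Line A: tissue paper → 3-4; coated → 3-4-2; in rolls → 3-4-2-2. Scheduled 14%. anti-dumping (Dunmara, 3-4-2): +38%; total 14% + 38% = 52%. → 52%.
Line B: printing paper → 3-3; coated → 3-3-1; in sheets → 3-3-1-2. Scheduled 19%. No special measure applies. → 19%.
Line C: printing paper → 3-3; uncoated → 3-3-2; in sheets → 3-3-2-1. Scheduled 4%. quota on 3-3-2-1 open → in-quota 1%; Ferrule agreement on 3-3-2: RVC ≥ 50% → 20% available; preference 20% not lower than 1% → no reduction. → 1%.
Line D: kraft paper → 3-1; coated → 3-1-1; in sheets → 3-1-1-2. Scheduled 6%. anti-dumping (Lindmar, 3-1-1-2): +38%; total 6% + 38% = 44%. → 44%.
Line E: newsprint → 3-2; coated → 3-2-2; in sheets → 3-2-2-2. Scheduled 3%. quota on 3-2 open → in-quota 5%; Ferrule agreement on 3-3-2: 3-2-2-2 not covered; anti-dumping (Ferrule, 3-2): +19%; total 5% + 19% = 24%. → 24%.
Sum: 52% + 19% + 1% + 44% + 24% = 140%.

140%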